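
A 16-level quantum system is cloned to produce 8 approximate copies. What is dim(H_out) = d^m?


Output space = H^(tensor 8) where dim(H) = 16
dim = 16^8
= 256 (after 2 factors)
= 4096 (after 3 factors)
= 65536 (after 4 factors)
= 1048576 (after 5 factors)
= 16777216 (after 6 factors)
= 268435456 (after 7 factors)
= 4294967296 (after 8 factors)
= 4294967296

4294967296


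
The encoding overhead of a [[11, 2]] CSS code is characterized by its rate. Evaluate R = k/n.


Code rate R = k/n
= 2/11
= 0.1818

0.1818


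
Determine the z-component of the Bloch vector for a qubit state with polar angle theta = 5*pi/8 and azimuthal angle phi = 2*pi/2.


theta = 1.9635, phi = 3.1416
r_z = cos(theta) = -0.3827

-0.3827


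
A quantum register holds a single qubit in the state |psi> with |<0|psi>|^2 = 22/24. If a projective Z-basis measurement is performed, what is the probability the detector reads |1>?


|alpha|^2 = 22/24 = 0.9167
|beta|^2 = 1 - 22/24 = 2/24 = 0.0833
P(|1>) = |beta|^2 = 0.0833

0.0833


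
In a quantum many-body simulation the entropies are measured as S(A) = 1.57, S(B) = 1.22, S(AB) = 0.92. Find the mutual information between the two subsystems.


I(A:B) = S(A) + S(B) - S(AB)
= 1.57 + 1.22 - 0.92
= 1.8700

1.8700


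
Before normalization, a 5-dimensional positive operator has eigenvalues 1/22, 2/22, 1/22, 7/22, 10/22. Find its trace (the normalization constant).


tr(M) = sum of eigenvalues
= 1/22 + 2/22 + 1/22 + 7/22 + 10/22
= 21/22
= 0.9545

0.9545


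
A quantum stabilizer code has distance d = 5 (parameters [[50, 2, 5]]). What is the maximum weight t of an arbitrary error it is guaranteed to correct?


Code parameters: [[50, 2, 5]], distance d = 5.
Number of correctable errors = floor((d-1)/2)
= floor((5 - 1)/2)
= floor(4/2)
= 2

2


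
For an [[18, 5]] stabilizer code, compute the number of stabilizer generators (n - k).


For an [[n,k]] stabilizer code:
Number of stabilizer generators = n - k
= 18 - 5
= 13

13


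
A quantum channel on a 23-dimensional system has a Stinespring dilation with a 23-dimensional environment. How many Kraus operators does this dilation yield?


Tracing out the environment in an orthonormal basis {|i>_E} gives Kraus operators K_i = <i|_E U |0>_E.
Number of Kraus operators = dim(H_env) = d_env
= 23

23


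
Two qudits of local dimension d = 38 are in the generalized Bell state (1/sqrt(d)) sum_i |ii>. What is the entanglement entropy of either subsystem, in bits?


For a maximally entangled state in d x d:
S = log2(d) = log2(38)
= 5.2479

5.2479


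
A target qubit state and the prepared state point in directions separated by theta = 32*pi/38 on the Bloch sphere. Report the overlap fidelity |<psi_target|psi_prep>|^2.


For states separated by angle theta on Bloch sphere:
F = cos^2(theta/2)
theta = 32*pi/38 = 2.6456
theta/2 = 1.3228
cos(theta/2) = 0.2455
F = 0.0603

0.0603


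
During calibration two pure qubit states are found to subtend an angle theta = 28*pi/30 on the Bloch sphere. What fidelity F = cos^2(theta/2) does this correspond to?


For states separated by angle theta on Bloch sphere:
F = cos^2(theta/2)
theta = 28*pi/30 = 2.9322
theta/2 = 1.4661
cos(theta/2) = 0.1045
F = 0.0109

0.0109


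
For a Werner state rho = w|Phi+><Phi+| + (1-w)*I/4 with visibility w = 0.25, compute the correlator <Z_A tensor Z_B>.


|Phi+> = (|00> + |11>)/sqrt(2)
For the pure Bell state, <Z_A Z_B> = +1 (Bell-state Pauli correlator).
The maximally-mixed part I/4 has tr(I/4 * P tensor P) = 0 for any traceless Pauli P.
So <Z_A Z_B>_rho = w * (+1) + (1 - w) * 0
= 0.25 * (+1)
= 0.2500

0.2500


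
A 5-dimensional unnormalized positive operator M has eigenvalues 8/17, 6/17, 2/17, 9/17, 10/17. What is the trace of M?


tr(M) = sum of eigenvalues
= 8/17 + 6/17 + 2/17 + 9/17 + 10/17
= 35/17
= 2.0588

2.0588


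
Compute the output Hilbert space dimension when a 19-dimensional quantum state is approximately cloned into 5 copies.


Output space = H^(tensor 5) where dim(H) = 19
dim = 19^5
= 361 (after 2 factors)
= 6859 (after 3 factors)
= 130321 (after 4 factors)
= 2476099 (after 5 factors)
= 2476099

2476099


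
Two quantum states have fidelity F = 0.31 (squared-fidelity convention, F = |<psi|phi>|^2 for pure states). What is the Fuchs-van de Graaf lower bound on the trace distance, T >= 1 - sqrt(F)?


Fuchs-van de Graaf (squared-fidelity convention): 1 - sqrt(F) <= T <= sqrt(1 - F).
Lower bound: T >= 1 - sqrt(F)
sqrt(F) = sqrt(0.31) = 0.5568
T >= 1 - 0.5568
T >= 0.4432

0.4432


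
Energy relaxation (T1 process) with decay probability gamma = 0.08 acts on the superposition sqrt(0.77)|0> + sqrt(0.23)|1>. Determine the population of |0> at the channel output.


For amplitude damping with parameter gamma on state sqrt(a)|0> + sqrt(b)|1>:
alpha^2 = 0.77, beta^2 = 0.23
P(|0>) = alpha^2 + gamma * beta^2
= 0.77 + 0.08 * 0.23
= 0.77 + 0.0184
= 0.7884

0.7884


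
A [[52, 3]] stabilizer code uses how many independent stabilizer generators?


For an [[n,k]] stabilizer code:
Number of stabilizer generators = n - k
= 52 - 3
= 49

49


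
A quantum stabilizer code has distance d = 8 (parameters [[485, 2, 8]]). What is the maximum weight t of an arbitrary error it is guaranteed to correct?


Code parameters: [[485, 2, 8]], distance d = 8.
Number of correctable errors = floor((d-1)/2)
= floor((8 - 1)/2)
= floor(7/2)
= 3

3


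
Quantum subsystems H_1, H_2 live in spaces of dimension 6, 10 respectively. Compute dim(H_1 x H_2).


dim(H_1 x H_2) = 6 * 10
= 60

60


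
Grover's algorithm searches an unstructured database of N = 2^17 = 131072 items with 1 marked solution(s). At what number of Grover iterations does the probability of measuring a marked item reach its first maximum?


After j Grover iterations the success probability is P(j) = sin^2((2j+1)*theta), where sin(theta) = sqrt(k/N).
N = 2^17 = 131072, k = 1
sin(theta) = sqrt(k/N) = 0.002762135864
theta = arcsin(sqrt(k/N)) = 0.002762139376 rad
P(j) reaches its first maximum when (2j+1)*theta is as close as possible to pi/2, i.e. j = round(pi/(4*theta) - 1/2).
pi/(4*theta) - 1/2 = 283.8441
(For comparison, the common estimate pi/4 * sqrt(N/k) = 284.3445; the exact maximiser is used here.)
Optimal iterations = 284

284


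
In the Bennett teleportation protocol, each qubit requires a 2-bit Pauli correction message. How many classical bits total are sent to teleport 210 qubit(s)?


Quantum teleportation requires 2 classical bits per qubit teleported.
210 qubit(s) -> 2 * 210 = 420 classical bits

420


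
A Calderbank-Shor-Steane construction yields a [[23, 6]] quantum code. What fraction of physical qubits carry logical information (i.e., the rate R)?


Code rate R = k/n
= 6/23
= 0.2609

0.2609


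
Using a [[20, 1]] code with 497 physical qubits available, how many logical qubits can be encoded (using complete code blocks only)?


Each code block uses 20 physical qubits for 1 logical qubit(s).
Number of complete blocks = floor(497 / 20) = 24
Logical qubits = 24 * 1
= 24

24


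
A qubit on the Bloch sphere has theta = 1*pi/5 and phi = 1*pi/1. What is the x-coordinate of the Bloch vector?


theta = 0.6283, phi = 3.1416
r_x = sin(theta)*cos(phi) = 0.5878 * -1.0000
r_x = -0.5878

-0.5878


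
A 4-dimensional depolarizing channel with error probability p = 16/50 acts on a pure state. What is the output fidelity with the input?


F = (1-p) + p/d
= (1 - 0.3200) + 0.3200/4
= 0.6800 + 0.0800
= 0.7600

0.7600


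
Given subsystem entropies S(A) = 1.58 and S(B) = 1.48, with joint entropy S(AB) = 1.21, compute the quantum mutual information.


I(A:B) = S(A) + S(B) - S(AB)
= 1.58 + 1.48 - 1.21
= 1.8500

1.8500


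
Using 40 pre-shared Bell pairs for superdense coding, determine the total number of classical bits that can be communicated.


Superdense coding allows 2 classical bits per shared entangled pair.
40 pair(s) -> 2 * 40 = 80 classical bits

80


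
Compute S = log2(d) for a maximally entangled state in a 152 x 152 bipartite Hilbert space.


For a maximally entangled state in d x d:
S = log2(d) = log2(152)
= 7.2479

7.2479


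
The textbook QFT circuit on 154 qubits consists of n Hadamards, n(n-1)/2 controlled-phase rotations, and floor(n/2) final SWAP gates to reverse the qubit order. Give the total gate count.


Hadamard gates: 154
Controlled rotations: n*(n-1)/2 = 154*153/2 = 11781
SWAP gates: floor(n/2) = floor(154/2) = 77
Total = 154 + 11781 + 77
= 12012

12012


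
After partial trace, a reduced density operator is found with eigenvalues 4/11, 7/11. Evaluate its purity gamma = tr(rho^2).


tr(rho^2) = sum of eigenvalues squared
= (4/11)^2 + (7/11)^2
= (16 + 49) / 121
= 65/121
= 0.5372

0.5372


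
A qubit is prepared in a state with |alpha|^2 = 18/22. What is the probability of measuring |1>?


|alpha|^2 = 18/22 = 0.8182
|beta|^2 = 1 - 18/22 = 4/22 = 0.1818
P(|1>) = |beta|^2 = 0.1818

0.1818


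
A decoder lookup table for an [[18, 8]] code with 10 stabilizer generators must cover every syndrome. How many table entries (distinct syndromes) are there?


Each stabilizer generator gives a binary (+1 or -1) measurement outcome.
With 10 independent generators:
Total syndromes = 2^10
= 1024

1024


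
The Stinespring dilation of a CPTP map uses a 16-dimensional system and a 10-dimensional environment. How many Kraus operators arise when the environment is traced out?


Tracing out the environment in an orthonormal basis {|i>_E} gives Kraus operators K_i = <i|_E U |0>_E.
Number of Kraus operators = dim(H_env) = d_env
= 10

10


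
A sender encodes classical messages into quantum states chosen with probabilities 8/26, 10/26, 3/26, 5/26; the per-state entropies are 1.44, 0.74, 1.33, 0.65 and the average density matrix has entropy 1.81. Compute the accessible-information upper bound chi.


chi = S(rho) - sum_i p_i * S(rho_i)
Weighted entropy = 8/26 * 1.44 + 10/26 * 0.74 + 3/26 * 1.33 + 5/26 * 0.65
= 1.0062
chi = 1.81 - 1.0062
= 0.8038

0.8038


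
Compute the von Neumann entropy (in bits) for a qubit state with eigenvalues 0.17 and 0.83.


S = -p*log2(p) - (1-p)*log2(1-p)
p = 0.1700, 1-p = 0.8300
= -0.1700 * log2(0.1700) - 0.8300 * log2(0.8300)
= -(-0.4346) - (-0.2231)
= 0.6577

0.6577


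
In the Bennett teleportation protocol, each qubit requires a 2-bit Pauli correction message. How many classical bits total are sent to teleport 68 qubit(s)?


Quantum teleportation requires 2 classical bits per qubit teleported.
68 qubit(s) -> 2 * 68 = 136 classical bits

136


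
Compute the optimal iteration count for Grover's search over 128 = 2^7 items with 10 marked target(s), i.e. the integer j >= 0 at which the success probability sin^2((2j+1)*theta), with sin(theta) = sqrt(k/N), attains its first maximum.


After j Grover iterations the success probability is P(j) = sin^2((2j+1)*theta), where sin(theta) = sqrt(k/N).
N = 2^7 = 128, k = 10
sin(theta) = sqrt(k/N) = 0.2795084972
theta = arcsin(sqrt(k/N)) = 0.2832821653 rad
P(j) reaches its first maximum when (2j+1)*theta is as close as possible to pi/2, i.e. j = round(pi/(4*theta) - 1/2).
pi/(4*theta) - 1/2 = 2.2725
(For comparison, the common estimate pi/4 * sqrt(N/k) = 2.8099; the exact maximiser is used here.)
Optimal iterations = 2

2


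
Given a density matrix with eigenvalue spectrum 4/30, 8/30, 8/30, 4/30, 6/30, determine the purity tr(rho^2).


tr(rho^2) = sum of eigenvalues squared
= (4/30)^2 + (8/30)^2 + (8/30)^2 + (4/30)^2 + (6/30)^2
= (16 + 64 + 64 + 16 + 36) / 900
= 196/900
= 0.2178

0.2178


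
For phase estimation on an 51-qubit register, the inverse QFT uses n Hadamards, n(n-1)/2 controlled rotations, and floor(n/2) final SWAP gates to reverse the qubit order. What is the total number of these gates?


Hadamard gates: 51
Controlled rotations: n*(n-1)/2 = 51*50/2 = 1275
SWAP gates: floor(n/2) = floor(51/2) = 25
Total = 51 + 1275 + 25
= 1351

1351


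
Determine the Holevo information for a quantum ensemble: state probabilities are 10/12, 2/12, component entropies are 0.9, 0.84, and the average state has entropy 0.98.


chi = S(rho) - sum_i p_i * S(rho_i)
Weighted entropy = 10/12 * 0.9 + 2/12 * 0.84
= 0.8900
chi = 0.98 - 0.8900
= 0.0900

0.0900


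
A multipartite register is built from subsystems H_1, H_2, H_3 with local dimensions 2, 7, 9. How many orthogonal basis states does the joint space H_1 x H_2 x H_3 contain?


dim(H_1 x H_2 x H_3) = 2 * 7 * 9
= 14 * 9
= 126

126


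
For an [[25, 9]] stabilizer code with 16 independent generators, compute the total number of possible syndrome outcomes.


Each stabilizer generator gives a binary (+1 or -1) measurement outcome.
With 16 independent generators:
Total syndromes = 2^16
= 65536

65536


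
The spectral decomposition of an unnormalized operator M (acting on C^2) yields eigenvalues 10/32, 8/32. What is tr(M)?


tr(M) = sum of eigenvalues
= 10/32 + 8/32
= 18/32
= 0.5625

0.5625


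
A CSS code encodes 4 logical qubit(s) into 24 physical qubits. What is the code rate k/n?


Code rate R = k/n
= 4/24
= 0.1667

0.1667


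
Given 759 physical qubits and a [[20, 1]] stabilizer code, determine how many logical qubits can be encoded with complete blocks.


Each code block uses 20 physical qubits for 1 logical qubit(s).
Number of complete blocks = floor(759 / 20) = 37
Logical qubits = 37 * 1
= 37

37


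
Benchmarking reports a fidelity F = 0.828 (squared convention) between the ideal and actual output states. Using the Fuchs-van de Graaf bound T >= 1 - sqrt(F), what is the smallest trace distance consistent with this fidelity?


Fuchs-van de Graaf (squared-fidelity convention): 1 - sqrt(F) <= T <= sqrt(1 - F).
Lower bound: T >= 1 - sqrt(F)
sqrt(F) = sqrt(0.828) = 0.9099
T >= 1 - 0.9099
T >= 0.0901

0.0901


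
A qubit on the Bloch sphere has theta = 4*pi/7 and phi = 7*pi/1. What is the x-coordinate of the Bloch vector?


theta = 1.7952, phi = 21.9911
r_x = sin(theta)*cos(phi) = 0.9749 * -1.0000
r_x = -0.9749

-0.9749


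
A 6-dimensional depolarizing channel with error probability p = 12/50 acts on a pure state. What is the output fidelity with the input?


F = (1-p) + p/d
= (1 - 0.2400) + 0.2400/6
= 0.7600 + 0.0400
= 0.8000

0.8000


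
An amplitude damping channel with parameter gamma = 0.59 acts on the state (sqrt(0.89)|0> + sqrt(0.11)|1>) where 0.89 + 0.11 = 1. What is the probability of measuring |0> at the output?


For amplitude damping with parameter gamma on state sqrt(a)|0> + sqrt(b)|1>:
alpha^2 = 0.89, beta^2 = 0.11
P(|0>) = alpha^2 + gamma * beta^2
= 0.89 + 0.59 * 0.11
= 0.89 + 0.0649
= 0.9549

0.9549


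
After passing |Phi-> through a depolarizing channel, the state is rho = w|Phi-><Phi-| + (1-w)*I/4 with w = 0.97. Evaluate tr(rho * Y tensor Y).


|Phi-> = (|00> - |11>)/sqrt(2)
For the pure Bell state, <Y_A Y_B> = +1 (Bell-state Pauli correlator).
The maximally-mixed part I/4 has tr(I/4 * P tensor P) = 0 for any traceless Pauli P.
So <Y_A Y_B>_rho = w * (+1) + (1 - w) * 0
= 0.97 * (+1)
= 0.9700

0.9700


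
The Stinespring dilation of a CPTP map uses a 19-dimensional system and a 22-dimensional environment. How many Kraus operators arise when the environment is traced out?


Tracing out the environment in an orthonormal basis {|i>_E} gives Kraus operators K_i = <i|_E U |0>_E.
Number of Kraus operators = dim(H_env) = d_env
= 22

22


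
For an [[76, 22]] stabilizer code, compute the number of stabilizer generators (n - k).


For an [[n,k]] stabilizer code:
Number of stabilizer generators = n - k
= 76 - 22
= 54

54


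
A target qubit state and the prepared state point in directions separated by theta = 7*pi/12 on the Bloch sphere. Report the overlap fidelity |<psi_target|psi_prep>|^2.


For states separated by angle theta on Bloch sphere:
F = cos^2(theta/2)
theta = 7*pi/12 = 1.8326
theta/2 = 0.9163
cos(theta/2) = 0.6088
F = 0.3706

0.3706


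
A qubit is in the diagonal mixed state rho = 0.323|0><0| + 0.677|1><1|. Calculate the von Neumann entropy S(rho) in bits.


S = -p*log2(p) - (1-p)*log2(1-p)
p = 0.3230, 1-p = 0.6770
= -0.3230 * log2(0.3230) - 0.6770 * log2(0.6770)
= -(-0.5266) - (-0.3810)
= 0.9076

0.9076


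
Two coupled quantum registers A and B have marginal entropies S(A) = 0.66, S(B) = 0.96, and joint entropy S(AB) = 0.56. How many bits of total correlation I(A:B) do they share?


I(A:B) = S(A) + S(B) - S(AB)
= 0.66 + 0.96 - 0.56
= 1.0600

1.0600


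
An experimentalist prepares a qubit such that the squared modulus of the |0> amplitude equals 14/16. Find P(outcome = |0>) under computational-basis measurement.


|alpha|^2 = 14/16 = 0.8750
|beta|^2 = 1 - 14/16 = 2/16 = 0.1250
P(|0>) = |alpha|^2 = 0.8750

0.8750


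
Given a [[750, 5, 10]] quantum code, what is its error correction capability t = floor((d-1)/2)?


Code parameters: [[750, 5, 10]], distance d = 10.
Number of correctable errors = floor((d-1)/2)
= floor((10 - 1)/2)
= floor(9/2)
= 4

4


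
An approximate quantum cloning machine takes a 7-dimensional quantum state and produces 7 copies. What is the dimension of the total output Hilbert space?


Output space = H^(tensor 7) where dim(H) = 7
dim = 7^7
= 49 (after 2 factors)
= 343 (after 3 factors)
= 2401 (after 4 factors)
= 16807 (after 5 factors)
= 117649 (after 6 factors)
= 823543 (after 7 factors)
= 823543

823543


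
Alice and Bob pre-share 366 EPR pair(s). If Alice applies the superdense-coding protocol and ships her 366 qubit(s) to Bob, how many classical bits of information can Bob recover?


Superdense coding allows 2 classical bits per shared entangled pair.
366 pair(s) -> 2 * 366 = 732 classical bits

732


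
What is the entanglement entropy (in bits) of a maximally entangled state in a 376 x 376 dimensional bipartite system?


For a maximally entangled state in d x d:
S = log2(d) = log2(376)
= 8.5546

8.5546


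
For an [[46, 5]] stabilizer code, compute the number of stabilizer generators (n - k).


For an [[n,k]] stabilizer code:
Number of stabilizer generators = n - k
= 46 - 5
= 41

41


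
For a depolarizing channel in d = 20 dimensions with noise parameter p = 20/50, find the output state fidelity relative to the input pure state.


F = (1-p) + p/d
= (1 - 0.4000) + 0.4000/20
= 0.6000 + 0.0200
= 0.6200

0.6200


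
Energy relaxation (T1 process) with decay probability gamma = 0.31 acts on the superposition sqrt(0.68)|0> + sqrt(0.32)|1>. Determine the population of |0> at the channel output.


For amplitude damping with parameter gamma on state sqrt(a)|0> + sqrt(b)|1>:
alpha^2 = 0.68, beta^2 = 0.32
P(|0>) = alpha^2 + gamma * beta^2
= 0.68 + 0.31 * 0.32
= 0.68 + 0.0992
= 0.7792

0.7792


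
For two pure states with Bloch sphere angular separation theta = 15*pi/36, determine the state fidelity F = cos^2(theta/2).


For states separated by angle theta on Bloch sphere:
F = cos^2(theta/2)
theta = 15*pi/36 = 1.3090
theta/2 = 0.6545
cos(theta/2) = 0.7934
F = 0.6294

0.6294


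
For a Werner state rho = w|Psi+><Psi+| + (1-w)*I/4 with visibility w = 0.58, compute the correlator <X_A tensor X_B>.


|Psi+> = (|01> + |10>)/sqrt(2)
For the pure Bell state, <X_A X_B> = +1 (Bell-state Pauli correlator).
The maximally-mixed part I/4 has tr(I/4 * P tensor P) = 0 for any traceless Pauli P.
So <X_A X_B>_rho = w * (+1) + (1 - w) * 0
= 0.58 * (+1)
= 0.5800

0.5800


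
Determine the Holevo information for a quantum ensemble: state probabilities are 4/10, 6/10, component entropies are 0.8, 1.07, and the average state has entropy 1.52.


chi = S(rho) - sum_i p_i * S(rho_i)
Weighted entropy = 4/10 * 0.8 + 6/10 * 1.07
= 0.9620
chi = 1.52 - 0.9620
= 0.5580

0.5580


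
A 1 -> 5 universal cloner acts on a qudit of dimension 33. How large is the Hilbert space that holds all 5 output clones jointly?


Output space = H^(tensor 5) where dim(H) = 33
dim = 33^5
= 1089 (after 2 factors)
= 35937 (after 3 factors)
= 1185921 (after 4 factors)
= 39135393 (after 5 factors)
= 39135393

39135393


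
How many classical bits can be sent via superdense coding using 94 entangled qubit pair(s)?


Superdense coding allows 2 classical bits per shared entangled pair.
94 pair(s) -> 2 * 94 = 188 classical bits

188


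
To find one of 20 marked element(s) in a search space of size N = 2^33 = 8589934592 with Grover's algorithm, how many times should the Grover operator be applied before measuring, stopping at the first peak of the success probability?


After j Grover iterations the success probability is P(j) = sin^2((2j+1)*theta), where sin(theta) = sqrt(k/N).
N = 2^33 = 8589934592, k = 20
sin(theta) = sqrt(k/N) = 4.825252777e-05
theta = arcsin(sqrt(k/N)) = 4.825252779e-05 rad
P(j) reaches its first maximum when (2j+1)*theta is as close as possible to pi/2, i.e. j = round(pi/(4*theta) - 1/2).
pi/(4*theta) - 1/2 = 16276.3294
(For comparison, the common estimate pi/4 * sqrt(N/k) = 16276.8294; the exact maximiser is used here.)
Optimal iterations = 16276

16276


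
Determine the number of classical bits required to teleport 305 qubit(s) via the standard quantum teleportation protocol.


Quantum teleportation requires 2 classical bits per qubit teleported.
305 qubit(s) -> 2 * 305 = 610 classical bits

610


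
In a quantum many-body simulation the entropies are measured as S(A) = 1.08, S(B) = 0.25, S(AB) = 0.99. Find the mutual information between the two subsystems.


I(A:B) = S(A) + S(B) - S(AB)
= 1.08 + 0.25 - 0.99
= 0.3400

0.3400


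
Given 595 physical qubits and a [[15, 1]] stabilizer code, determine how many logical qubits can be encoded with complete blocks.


Each code block uses 15 physical qubits for 1 logical qubit(s).
Number of complete blocks = floor(595 / 15) = 39
Logical qubits = 39 * 1
= 39

39


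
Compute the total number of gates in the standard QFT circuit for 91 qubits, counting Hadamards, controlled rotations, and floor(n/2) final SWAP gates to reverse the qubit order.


Hadamard gates: 91
Controlled rotations: n*(n-1)/2 = 91*90/2 = 4095
SWAP gates: floor(n/2) = floor(91/2) = 45
Total = 91 + 4095 + 45
= 4231

4231


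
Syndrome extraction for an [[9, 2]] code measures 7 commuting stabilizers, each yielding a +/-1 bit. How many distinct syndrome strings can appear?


Each stabilizer generator gives a binary (+1 or -1) measurement outcome.
With 7 independent generators:
Total syndromes = 2^7
= 128

128


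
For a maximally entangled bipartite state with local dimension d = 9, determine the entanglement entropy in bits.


For a maximally entangled state in d x d:
S = log2(d) = log2(9)
= 3.1699

3.1699


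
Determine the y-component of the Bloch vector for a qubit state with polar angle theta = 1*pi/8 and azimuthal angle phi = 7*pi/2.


theta = 0.3927, phi = 10.9956
r_y = sin(theta)*sin(phi) = 0.3827 * -1.0000
r_y = -0.3827

-0.3827


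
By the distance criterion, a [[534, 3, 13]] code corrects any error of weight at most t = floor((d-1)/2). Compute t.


Code parameters: [[534, 3, 13]], distance d = 13.
Number of correctable errors = floor((d-1)/2)
= floor((13 - 1)/2)
= floor(12/2)
= 6

6


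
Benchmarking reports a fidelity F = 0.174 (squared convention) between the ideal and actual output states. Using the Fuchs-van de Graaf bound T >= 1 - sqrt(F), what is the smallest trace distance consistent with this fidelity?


Fuchs-van de Graaf (squared-fidelity convention): 1 - sqrt(F) <= T <= sqrt(1 - F).
Lower bound: T >= 1 - sqrt(F)
sqrt(F) = sqrt(0.174) = 0.4171
T >= 1 - 0.4171
T >= 0.5829

0.5829


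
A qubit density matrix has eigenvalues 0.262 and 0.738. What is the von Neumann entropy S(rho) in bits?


S = -p*log2(p) - (1-p)*log2(1-p)
p = 0.2620, 1-p = 0.7380
= -0.2620 * log2(0.2620) - 0.7380 * log2(0.7380)
= -(-0.5063) - (-0.3235)
= 0.8297

0.8297


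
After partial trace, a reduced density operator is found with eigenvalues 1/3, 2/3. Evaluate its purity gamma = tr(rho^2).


tr(rho^2) = sum of eigenvalues squared
= (1/3)^2 + (2/3)^2
= (1 + 4) / 9
= 5/9
= 0.5556

0.5556


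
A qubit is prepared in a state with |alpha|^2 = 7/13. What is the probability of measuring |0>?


|alpha|^2 = 7/13 = 0.5385
|beta|^2 = 1 - 7/13 = 6/13 = 0.4615
P(|0>) = |alpha|^2 = 0.5385

0.5385


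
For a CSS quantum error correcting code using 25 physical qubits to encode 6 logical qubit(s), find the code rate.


Code rate R = k/n
= 6/25
= 0.2400

0.2400


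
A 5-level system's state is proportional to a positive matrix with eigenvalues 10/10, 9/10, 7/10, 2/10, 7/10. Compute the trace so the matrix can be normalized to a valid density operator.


tr(M) = sum of eigenvalues
= 10/10 + 9/10 + 7/10 + 2/10 + 7/10
= 35/10
= 3.5000

3.5000


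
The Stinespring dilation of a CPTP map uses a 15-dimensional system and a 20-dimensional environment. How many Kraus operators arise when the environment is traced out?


Tracing out the environment in an orthonormal basis {|i>_E} gives Kraus operators K_i = <i|_E U |0>_E.
Number of Kraus operators = dim(H_env) = d_env
= 20

20


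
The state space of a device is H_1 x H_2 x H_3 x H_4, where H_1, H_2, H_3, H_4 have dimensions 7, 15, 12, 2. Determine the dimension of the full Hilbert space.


dim(H_1 x H_2 x H_3 x H_4) = 7 * 15 * 12 * 2
= 105 * 12 * 2
= 1260 * 2
= 2520

2520


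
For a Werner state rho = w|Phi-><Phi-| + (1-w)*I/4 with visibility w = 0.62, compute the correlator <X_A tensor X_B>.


|Phi-> = (|00> - |11>)/sqrt(2)
For the pure Bell state, <X_A X_B> = -1 (Bell-state Pauli correlator).
The maximally-mixed part I/4 has tr(I/4 * P tensor P) = 0 for any traceless Pauli P.
So <X_A X_B>_rho = w * (-1) + (1 - w) * 0
= 0.62 * (-1)
= -0.6200

-0.6200


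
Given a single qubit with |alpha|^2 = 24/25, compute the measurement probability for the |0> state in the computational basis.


|alpha|^2 = 24/25 = 0.9600
|beta|^2 = 1 - 24/25 = 1/25 = 0.0400
P(|0>) = |alpha|^2 = 0.9600

0.9600


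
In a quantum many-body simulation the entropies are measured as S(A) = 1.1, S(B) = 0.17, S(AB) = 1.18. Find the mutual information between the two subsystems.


I(A:B) = S(A) + S(B) - S(AB)
= 1.1 + 0.17 - 1.18
= 0.0900

0.0900


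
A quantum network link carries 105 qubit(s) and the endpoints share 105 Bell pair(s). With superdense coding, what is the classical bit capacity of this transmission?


Superdense coding allows 2 classical bits per shared entangled pair.
105 pair(s) -> 2 * 105 = 210 classical bits

210


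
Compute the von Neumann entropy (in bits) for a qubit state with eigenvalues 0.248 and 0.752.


S = -p*log2(p) - (1-p)*log2(1-p)
p = 0.2480, 1-p = 0.7520
= -0.2480 * log2(0.2480) - 0.7520 * log2(0.7520)
= -(-0.4989) - (-0.3092)
= 0.8081

0.8081


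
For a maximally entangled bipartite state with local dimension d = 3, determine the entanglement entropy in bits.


For a maximally entangled state in d x d:
S = log2(d) = log2(3)
= 1.5850

1.5850


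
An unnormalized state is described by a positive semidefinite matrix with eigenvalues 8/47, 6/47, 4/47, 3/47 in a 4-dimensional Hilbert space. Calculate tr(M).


tr(M) = sum of eigenvalues
= 8/47 + 6/47 + 4/47 + 3/47
= 21/47
= 0.4468

0.4468


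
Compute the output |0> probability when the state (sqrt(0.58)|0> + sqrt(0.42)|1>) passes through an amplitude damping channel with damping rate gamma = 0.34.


For amplitude damping with parameter gamma on state sqrt(a)|0> + sqrt(b)|1>:
alpha^2 = 0.58, beta^2 = 0.42
P(|0>) = alpha^2 + gamma * beta^2
= 0.58 + 0.34 * 0.42
= 0.58 + 0.1428
= 0.7228

0.7228


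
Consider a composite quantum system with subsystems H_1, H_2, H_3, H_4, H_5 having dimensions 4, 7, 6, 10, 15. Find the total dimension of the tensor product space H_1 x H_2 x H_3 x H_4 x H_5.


dim(H_1 x H_2 x H_3 x H_4 x H_5) = 4 * 7 * 6 * 10 * 15
= 28 * 6 * 10 * 15
= 168 * 10 * 15
= 1680 * 15
= 25200

25200


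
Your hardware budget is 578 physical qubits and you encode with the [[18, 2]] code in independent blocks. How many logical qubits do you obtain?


Each code block uses 18 physical qubits for 2 logical qubit(s).
Number of complete blocks = floor(578 / 18) = 32
Logical qubits = 32 * 2
= 64

64


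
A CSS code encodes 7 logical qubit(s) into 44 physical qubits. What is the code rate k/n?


Code rate R = k/n
= 7/44
= 0.1591

0.1591


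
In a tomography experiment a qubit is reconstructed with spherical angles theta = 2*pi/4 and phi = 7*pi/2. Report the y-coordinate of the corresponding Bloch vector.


theta = 1.5708, phi = 10.9956
r_y = sin(theta)*sin(phi) = 1.0000 * -1.0000
r_y = -1.0000

-1.0000


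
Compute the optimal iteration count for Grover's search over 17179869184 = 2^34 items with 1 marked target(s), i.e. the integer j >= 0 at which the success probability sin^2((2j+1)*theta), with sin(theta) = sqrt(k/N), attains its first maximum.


After j Grover iterations the success probability is P(j) = sin^2((2j+1)*theta), where sin(theta) = sqrt(k/N).
N = 2^34 = 17179869184, k = 1
sin(theta) = sqrt(k/N) = 7.629394531e-06
theta = arcsin(sqrt(k/N)) = 7.629394531e-06 rad
P(j) reaches its first maximum when (2j+1)*theta is as close as possible to pi/2, i.e. j = round(pi/(4*theta) - 1/2).
pi/(4*theta) - 1/2 = 102943.2081
(For comparison, the common estimate pi/4 * sqrt(N/k) = 102943.7081; the exact maximiser is used here.)
Optimal iterations = 102943

102943


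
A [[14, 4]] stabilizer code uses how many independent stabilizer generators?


For an [[n,k]] stabilizer code:
Number of stabilizer generators = n - k
= 14 - 4
= 10

10


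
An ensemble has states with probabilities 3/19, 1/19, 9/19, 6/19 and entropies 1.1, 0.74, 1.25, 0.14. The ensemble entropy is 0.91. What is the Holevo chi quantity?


chi = S(rho) - sum_i p_i * S(rho_i)
Weighted entropy = 3/19 * 1.1 + 1/19 * 0.74 + 9/19 * 1.25 + 6/19 * 0.14
= 0.8489
chi = 0.91 - 0.8489
= 0.0611

0.0611


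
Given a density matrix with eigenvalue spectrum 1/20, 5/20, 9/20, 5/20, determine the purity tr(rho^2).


tr(rho^2) = sum of eigenvalues squared
= (1/20)^2 + (5/20)^2 + (9/20)^2 + (5/20)^2
= (1 + 25 + 81 + 25) / 400
= 132/400
= 0.3300

0.3300


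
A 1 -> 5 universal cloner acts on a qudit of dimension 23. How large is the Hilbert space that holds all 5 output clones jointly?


Output space = H^(tensor 5) where dim(H) = 23
dim = 23^5
= 529 (after 2 factors)
= 12167 (after 3 factors)
= 279841 (after 4 factors)
= 6436343 (after 5 factors)
= 6436343

6436343


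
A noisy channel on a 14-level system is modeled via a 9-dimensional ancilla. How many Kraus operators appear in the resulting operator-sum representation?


Tracing out the environment in an orthonormal basis {|i>_E} gives Kraus operators K_i = <i|_E U |0>_E.
Number of Kraus operators = dim(H_env) = d_env
= 9

9


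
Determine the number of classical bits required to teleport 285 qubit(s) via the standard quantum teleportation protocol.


Quantum teleportation requires 2 classical bits per qubit teleported.
285 qubit(s) -> 2 * 285 = 570 classical bits

570


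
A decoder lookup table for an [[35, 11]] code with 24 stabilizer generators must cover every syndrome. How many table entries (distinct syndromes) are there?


Each stabilizer generator gives a binary (+1 or -1) measurement outcome.
With 24 independent generators:
Total syndromes = 2^24
= 16777216

16777216


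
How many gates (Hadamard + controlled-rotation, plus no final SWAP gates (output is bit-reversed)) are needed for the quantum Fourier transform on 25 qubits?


Hadamard gates: 25
Controlled rotations: n*(n-1)/2 = 25*24/2 = 300
SWAP gates: 0 (omitted)
Total = 25 + 300
= 325

325


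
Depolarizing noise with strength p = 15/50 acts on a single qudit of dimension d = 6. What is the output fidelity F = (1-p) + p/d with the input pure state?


F = (1-p) + p/d
= (1 - 0.3000) + 0.3000/6
= 0.7000 + 0.0500
= 0.7500

0.7500


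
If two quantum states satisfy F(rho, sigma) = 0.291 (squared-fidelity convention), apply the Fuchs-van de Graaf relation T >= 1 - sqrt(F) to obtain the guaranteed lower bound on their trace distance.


Fuchs-van de Graaf (squared-fidelity convention): 1 - sqrt(F) <= T <= sqrt(1 - F).
Lower bound: T >= 1 - sqrt(F)
sqrt(F) = sqrt(0.291) = 0.5394
T >= 1 - 0.5394
T >= 0.4606

0.4606


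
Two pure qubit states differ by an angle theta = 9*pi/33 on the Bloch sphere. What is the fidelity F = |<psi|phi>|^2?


For states separated by angle theta on Bloch sphere:
F = cos^2(theta/2)
theta = 9*pi/33 = 0.8568
theta/2 = 0.4284
cos(theta/2) = 0.9096
F = 0.8274

0.8274


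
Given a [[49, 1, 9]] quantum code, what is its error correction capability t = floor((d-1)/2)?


Code parameters: [[49, 1, 9]], distance d = 9.
Number of correctable errors = floor((d-1)/2)
= floor((9 - 1)/2)
= floor(8/2)
= 4

4


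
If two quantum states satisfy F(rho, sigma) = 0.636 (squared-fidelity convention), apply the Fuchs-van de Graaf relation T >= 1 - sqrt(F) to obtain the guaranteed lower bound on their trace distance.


Fuchs-van de Graaf (squared-fidelity convention): 1 - sqrt(F) <= T <= sqrt(1 - F).
Lower bound: T >= 1 - sqrt(F)
sqrt(F) = sqrt(0.636) = 0.7975
T >= 1 - 0.7975
T >= 0.2025

0.2025


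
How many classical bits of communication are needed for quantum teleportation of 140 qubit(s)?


Quantum teleportation requires 2 classical bits per qubit teleported.
140 qubit(s) -> 2 * 140 = 280 classical bits

280


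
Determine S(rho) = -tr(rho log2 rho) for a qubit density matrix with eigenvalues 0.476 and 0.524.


S = -p*log2(p) - (1-p)*log2(1-p)
p = 0.4760, 1-p = 0.5240
= -0.4760 * log2(0.4760) - 0.5240 * log2(0.5240)
= -(-0.5098) - (-0.4886)
= 0.9983

0.9983


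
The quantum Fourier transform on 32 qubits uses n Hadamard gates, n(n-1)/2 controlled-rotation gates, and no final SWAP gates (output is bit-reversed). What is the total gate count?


Hadamard gates: 32
Controlled rotations: n*(n-1)/2 = 32*31/2 = 496
SWAP gates: 0 (omitted)
Total = 32 + 496
= 528

528


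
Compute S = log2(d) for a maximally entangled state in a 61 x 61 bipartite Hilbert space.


For a maximally entangled state in d x d:
S = log2(d) = log2(61)
= 5.9307

5.9307


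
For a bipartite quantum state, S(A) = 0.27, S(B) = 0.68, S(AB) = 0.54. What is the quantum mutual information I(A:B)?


I(A:B) = S(A) + S(B) - S(AB)
= 0.27 + 0.68 - 0.54
= 0.4100

0.4100


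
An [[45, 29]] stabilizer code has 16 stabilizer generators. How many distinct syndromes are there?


Each stabilizer generator gives a binary (+1 or -1) measurement outcome.
With 16 independent generators:
Total syndromes = 2^16
= 65536

65536


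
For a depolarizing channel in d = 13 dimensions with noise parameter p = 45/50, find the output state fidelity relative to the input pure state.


F = (1-p) + p/d
= (1 - 0.9000) + 0.9000/13
= 0.1000 + 0.0692
= 0.1692

0.1692


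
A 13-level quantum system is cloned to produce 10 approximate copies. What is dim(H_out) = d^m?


Output space = H^(tensor 10) where dim(H) = 13
dim = 13^10
= 169 (after 2 factors)
= 2197 (after 3 factors)
= 28561 (after 4 factors)
= 371293 (after 5 factors)
= 4826809 (after 6 factors)
= 62748517 (after 7 factors)
= 815730721 (after 8 factors)
= 10604499373 (after 9 factors)
= 137858491849 (after 10 factors)
= 137858491849

137858491849


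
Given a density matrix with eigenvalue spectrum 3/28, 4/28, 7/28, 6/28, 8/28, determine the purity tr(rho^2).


tr(rho^2) = sum of eigenvalues squared
= (3/28)^2 + (4/28)^2 + (7/28)^2 + (6/28)^2 + (8/28)^2
= (9 + 16 + 49 + 36 + 64) / 784
= 174/784
= 0.2219

0.2219


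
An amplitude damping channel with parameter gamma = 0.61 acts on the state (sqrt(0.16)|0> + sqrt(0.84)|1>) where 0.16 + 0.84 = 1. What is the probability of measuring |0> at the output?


For amplitude damping with parameter gamma on state sqrt(a)|0> + sqrt(b)|1>:
alpha^2 = 0.16, beta^2 = 0.84
P(|0>) = alpha^2 + gamma * beta^2
= 0.16 + 0.61 * 0.84
= 0.16 + 0.5124
= 0.6724

0.6724


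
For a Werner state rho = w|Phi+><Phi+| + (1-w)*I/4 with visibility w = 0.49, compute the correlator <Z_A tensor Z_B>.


|Phi+> = (|00> + |11>)/sqrt(2)
For the pure Bell state, <Z_A Z_B> = +1 (Bell-state Pauli correlator).
The maximally-mixed part I/4 has tr(I/4 * P tensor P) = 0 for any traceless Pauli P.
So <Z_A Z_B>_rho = w * (+1) + (1 - w) * 0
= 0.49 * (+1)
= 0.4900

0.4900


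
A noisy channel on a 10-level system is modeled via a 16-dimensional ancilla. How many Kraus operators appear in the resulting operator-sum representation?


Tracing out the environment in an orthonormal basis {|i>_E} gives Kraus operators K_i = <i|_E U |0>_E.
Number of Kraus operators = dim(H_env) = d_env
= 16

16


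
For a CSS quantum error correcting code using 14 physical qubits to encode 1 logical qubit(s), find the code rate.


Code rate R = k/n
= 1/14
= 0.0714

0.0714


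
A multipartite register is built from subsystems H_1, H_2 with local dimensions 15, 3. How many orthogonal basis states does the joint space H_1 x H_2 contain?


dim(H_1 x H_2) = 15 * 3
= 45

45


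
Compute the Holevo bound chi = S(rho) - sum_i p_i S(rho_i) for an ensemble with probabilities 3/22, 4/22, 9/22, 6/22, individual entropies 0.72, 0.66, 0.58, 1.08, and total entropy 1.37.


chi = S(rho) - sum_i p_i * S(rho_i)
Weighted entropy = 3/22 * 0.72 + 4/22 * 0.66 + 9/22 * 0.58 + 6/22 * 1.08
= 0.7500
chi = 1.37 - 0.7500
= 0.6200

0.6200


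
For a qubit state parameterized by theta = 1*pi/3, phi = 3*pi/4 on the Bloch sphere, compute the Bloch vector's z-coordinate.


theta = 1.0472, phi = 2.3562
r_z = cos(theta) = 0.5000

0.5000


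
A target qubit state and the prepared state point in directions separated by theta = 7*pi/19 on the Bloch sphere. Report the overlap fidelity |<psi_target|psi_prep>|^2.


For states separated by angle theta on Bloch sphere:
F = cos^2(theta/2)
theta = 7*pi/19 = 1.1574
theta/2 = 0.5787
cos(theta/2) = 0.8372
F = 0.7008

0.7008


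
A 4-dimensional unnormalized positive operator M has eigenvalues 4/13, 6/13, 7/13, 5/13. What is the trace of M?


tr(M) = sum of eigenvalues
= 4/13 + 6/13 + 7/13 + 5/13
= 22/13
= 1.6923

1.6923


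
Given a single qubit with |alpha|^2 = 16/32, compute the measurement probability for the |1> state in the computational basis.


|alpha|^2 = 16/32 = 0.5000
|beta|^2 = 1 - 16/32 = 16/32 = 0.5000
P(|1>) = |beta|^2 = 0.5000

0.5000


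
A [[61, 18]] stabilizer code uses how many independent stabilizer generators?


For an [[n,k]] stabilizer code:
Number of stabilizer generators = n - k
= 61 - 18
= 43

43


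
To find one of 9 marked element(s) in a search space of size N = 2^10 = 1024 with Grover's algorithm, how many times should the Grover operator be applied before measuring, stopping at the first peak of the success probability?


After j Grover iterations the success probability is P(j) = sin^2((2j+1)*theta), where sin(theta) = sqrt(k/N).
N = 2^10 = 1024, k = 9
sin(theta) = sqrt(k/N) = 0.09375
theta = arcsin(sqrt(k/N)) = 0.09388787511 rad
P(j) reaches its first maximum when (2j+1)*theta is as close as possible to pi/2, i.e. j = round(pi/(4*theta) - 1/2).
pi/(4*theta) - 1/2 = 7.8653
(For comparison, the common estimate pi/4 * sqrt(N/k) = 8.3776; the exact maximiser is used here.)
Optimal iterations = 8

8


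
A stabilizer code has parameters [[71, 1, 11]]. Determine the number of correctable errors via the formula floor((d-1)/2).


Code parameters: [[71, 1, 11]], distance d = 11.
Number of correctable errors = floor((d-1)/2)
= floor((11 - 1)/2)
= floor(10/2)
= 5

5


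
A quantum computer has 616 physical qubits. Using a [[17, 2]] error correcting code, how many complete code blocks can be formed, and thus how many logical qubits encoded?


Each code block uses 17 physical qubits for 2 logical qubit(s).
Number of complete blocks = floor(616 / 17) = 36
Logical qubits = 36 * 2
= 72

72
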